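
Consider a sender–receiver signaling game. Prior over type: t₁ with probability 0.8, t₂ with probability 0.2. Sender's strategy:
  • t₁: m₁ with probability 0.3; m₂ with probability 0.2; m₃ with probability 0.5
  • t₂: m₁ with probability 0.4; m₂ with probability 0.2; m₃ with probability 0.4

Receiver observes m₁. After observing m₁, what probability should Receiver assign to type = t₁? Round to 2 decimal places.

0.75

P(m₁) = 0.8·0.3 + 0.2·0.4 = 0.32
P(t₁ | m₁) = (0.8·0.3) / 0.32 = 0.24 / 0.32 = 0.75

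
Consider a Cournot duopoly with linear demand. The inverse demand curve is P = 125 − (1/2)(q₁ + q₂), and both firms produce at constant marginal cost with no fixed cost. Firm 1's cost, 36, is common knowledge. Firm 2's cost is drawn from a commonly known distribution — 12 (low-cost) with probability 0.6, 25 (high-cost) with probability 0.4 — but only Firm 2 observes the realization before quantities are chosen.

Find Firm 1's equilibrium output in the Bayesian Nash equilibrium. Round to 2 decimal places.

46.80

Type-c best response for Firm 2: q₂(c) = (125 − c) − q₁/2.
Firm 1 maximizes expected profit; its first-order condition is 125 − q₁ − (1/2)E[q₂] − 36 = 0.
Substituting E[q₂] and solving: E[c₂] = 17.2, so q₁ = (125 − 2·36 + 17.2)/(3/2) = 46.8.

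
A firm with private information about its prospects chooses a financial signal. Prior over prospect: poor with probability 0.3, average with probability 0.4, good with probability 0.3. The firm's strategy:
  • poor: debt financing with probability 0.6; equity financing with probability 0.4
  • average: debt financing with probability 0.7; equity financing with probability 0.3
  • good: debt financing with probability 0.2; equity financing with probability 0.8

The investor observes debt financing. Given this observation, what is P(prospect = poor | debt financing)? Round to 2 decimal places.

0.35

Apply Bayes' rule using the sender's strategy as the likelihood.
P(debt financing) = 0.3·0.6 + 0.4·0.7 + 0.3·0.2 = 0.52
P(poor | debt financing) = (0.3·0.6) / 0.52 = 0.18 / 0.52 = 0.346154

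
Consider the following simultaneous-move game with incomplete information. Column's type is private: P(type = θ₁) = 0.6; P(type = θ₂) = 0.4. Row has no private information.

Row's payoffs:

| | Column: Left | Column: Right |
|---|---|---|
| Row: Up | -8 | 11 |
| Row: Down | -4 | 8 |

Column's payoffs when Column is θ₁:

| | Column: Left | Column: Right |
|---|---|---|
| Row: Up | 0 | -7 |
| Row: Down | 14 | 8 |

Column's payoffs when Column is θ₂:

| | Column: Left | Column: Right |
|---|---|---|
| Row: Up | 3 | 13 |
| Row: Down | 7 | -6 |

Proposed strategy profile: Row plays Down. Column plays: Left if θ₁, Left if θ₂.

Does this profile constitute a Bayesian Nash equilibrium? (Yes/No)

Yes

Row plays Down: E[Down] = 0.6·(-4) + 0.4·(-4) = -4; E[Up] = -8. Best-responding. ✓
Column (type θ₁), facing Down: Left gives 14, Right gives 8. Proposed Left is best. ✓
Column (type θ₂), facing Down: Left gives 7, Right gives -6. Proposed Left is best. ✓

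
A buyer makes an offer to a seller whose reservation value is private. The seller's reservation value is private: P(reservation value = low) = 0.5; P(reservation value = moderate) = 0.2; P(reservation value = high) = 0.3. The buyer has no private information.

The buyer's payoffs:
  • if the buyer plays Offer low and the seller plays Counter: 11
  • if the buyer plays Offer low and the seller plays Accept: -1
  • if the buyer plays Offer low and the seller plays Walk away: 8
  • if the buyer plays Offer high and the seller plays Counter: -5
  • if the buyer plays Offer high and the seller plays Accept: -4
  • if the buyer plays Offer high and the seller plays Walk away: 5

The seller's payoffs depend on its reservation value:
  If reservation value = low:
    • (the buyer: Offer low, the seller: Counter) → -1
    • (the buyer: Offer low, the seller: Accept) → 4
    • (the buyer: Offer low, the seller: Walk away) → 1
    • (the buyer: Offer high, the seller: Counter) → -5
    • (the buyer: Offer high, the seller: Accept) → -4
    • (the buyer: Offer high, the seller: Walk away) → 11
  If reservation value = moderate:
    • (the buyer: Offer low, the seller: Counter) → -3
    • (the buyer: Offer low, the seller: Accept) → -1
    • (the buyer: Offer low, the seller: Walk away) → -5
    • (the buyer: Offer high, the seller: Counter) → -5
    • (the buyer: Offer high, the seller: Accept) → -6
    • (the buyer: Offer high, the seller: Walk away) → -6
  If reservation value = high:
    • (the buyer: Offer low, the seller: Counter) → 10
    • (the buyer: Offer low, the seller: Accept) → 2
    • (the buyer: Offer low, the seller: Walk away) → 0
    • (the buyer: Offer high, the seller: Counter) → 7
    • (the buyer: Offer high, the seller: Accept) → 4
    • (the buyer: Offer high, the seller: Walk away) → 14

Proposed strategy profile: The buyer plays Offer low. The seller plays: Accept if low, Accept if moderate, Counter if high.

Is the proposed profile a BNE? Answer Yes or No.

Yes

The buyer plays Offer low: E[Offer low] = 0.5·(-1) + 0.2·(-1) + 0.3·(11) = 2.6; E[Offer high] = -4.3. Best-responding. ✓
The seller (reservation value low), facing Offer low: Counter gives -1, Accept gives 4, Walk away gives 1. Proposed Accept is best. ✓
The seller (reservation value moderate), facing Offer low: Counter gives -3, Accept gives -1, Walk away gives -5. Proposed Accept is best. ✓
The seller (reservation value high), facing Offer low: Counter gives 10, Accept gives 2, Walk away gives 0. Proposed Counter is best. ✓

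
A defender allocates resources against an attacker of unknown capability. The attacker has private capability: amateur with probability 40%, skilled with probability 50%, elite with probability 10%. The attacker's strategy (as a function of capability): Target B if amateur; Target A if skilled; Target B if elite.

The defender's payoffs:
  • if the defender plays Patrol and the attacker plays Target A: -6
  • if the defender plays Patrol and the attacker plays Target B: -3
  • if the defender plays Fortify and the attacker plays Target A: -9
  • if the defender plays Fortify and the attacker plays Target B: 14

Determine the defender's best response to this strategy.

Fortify

E[Patrol] = 0.4·(-3) + 0.5·(-6) + 0.1·(-3) = -4.5
E[Fortify] = 0.4·(14) + 0.5·(-9) + 0.1·(14) = 2.5
Best response: Fortify (2.5 is the largest).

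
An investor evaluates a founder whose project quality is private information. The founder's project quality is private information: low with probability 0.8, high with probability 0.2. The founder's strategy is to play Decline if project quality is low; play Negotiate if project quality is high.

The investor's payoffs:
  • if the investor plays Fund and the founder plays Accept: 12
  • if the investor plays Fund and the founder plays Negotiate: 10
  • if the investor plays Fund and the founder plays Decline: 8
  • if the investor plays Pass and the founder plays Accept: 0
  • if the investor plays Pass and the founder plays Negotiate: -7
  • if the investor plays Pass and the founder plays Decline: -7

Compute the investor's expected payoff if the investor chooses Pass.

-7

E[Pass] = 0.8·(-7) + 0.2·(-7) = (-5.6) + (-1.4) = -7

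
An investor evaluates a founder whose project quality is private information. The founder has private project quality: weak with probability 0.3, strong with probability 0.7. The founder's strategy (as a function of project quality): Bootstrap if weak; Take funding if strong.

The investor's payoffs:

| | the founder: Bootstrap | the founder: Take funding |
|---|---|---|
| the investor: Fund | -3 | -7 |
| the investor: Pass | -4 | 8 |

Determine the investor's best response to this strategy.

Pass

E[Fund] = 0.3·(-3) + 0.7·(-7) = -5.8
E[Pass] = 0.3·(-4) + 0.7·(8) = 4.4
Best response: Pass (4.4 is the largest).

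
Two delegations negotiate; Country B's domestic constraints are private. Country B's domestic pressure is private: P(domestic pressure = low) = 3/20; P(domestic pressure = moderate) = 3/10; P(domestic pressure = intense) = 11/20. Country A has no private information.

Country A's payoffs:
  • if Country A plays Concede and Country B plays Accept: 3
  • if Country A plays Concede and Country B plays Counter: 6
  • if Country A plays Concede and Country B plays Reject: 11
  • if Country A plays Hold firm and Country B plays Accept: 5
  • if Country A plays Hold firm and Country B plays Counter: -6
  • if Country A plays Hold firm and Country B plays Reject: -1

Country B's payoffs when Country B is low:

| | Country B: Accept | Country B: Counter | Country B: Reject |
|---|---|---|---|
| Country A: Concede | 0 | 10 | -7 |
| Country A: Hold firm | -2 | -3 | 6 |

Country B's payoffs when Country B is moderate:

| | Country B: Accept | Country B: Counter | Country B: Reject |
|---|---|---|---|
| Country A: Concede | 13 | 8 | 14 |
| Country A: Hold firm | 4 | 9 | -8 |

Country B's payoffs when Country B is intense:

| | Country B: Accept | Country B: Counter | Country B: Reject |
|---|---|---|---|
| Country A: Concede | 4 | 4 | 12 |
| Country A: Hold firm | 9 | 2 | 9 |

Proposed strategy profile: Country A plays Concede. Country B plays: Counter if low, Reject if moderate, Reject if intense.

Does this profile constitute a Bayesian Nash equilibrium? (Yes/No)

Yes

A profile is a BNE iff every type of every player is best-responding given beliefs about the other side.
Country A plays Concede: E[Concede] = 3/20·(6) + 3/10·(11) + 11/20·(11) = 41/4; E[Hold firm] = -7/4. Best-responding. ✓
Country B (domestic pressure low), facing Concede: Accept gives 0, Counter gives 10, Reject gives -7. Proposed Counter is best. ✓
Country B (domestic pressure moderate), facing Concede: Accept gives 13, Counter gives 8, Reject gives 14. Proposed Reject is best. ✓
Country B (domestic pressure intense), facing Concede: Accept gives 4, Counter gives 4, Reject gives 12. Proposed Reject is best. ✓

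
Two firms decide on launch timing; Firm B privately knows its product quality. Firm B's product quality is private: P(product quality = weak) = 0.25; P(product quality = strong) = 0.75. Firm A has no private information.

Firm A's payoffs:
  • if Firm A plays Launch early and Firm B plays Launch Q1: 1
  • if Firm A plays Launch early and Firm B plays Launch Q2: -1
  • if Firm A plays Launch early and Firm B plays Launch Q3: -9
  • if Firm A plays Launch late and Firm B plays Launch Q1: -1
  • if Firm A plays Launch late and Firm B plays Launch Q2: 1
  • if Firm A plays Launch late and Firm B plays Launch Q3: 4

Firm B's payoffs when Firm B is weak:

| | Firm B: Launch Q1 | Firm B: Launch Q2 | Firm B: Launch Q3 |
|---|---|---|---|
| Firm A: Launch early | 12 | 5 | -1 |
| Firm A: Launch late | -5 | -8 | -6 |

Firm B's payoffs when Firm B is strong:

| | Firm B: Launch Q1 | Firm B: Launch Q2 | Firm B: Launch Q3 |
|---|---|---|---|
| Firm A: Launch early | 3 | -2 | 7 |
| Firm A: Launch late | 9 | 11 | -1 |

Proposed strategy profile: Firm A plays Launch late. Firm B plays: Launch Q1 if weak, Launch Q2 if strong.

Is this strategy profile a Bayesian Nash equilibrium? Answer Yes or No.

Yes

A profile is a BNE iff every type of every player is best-responding given beliefs about the other side.
Firm A plays Launch late: E[Launch late] = 0.25·(-1) + 0.75·(1) = 0.5; E[Launch early] = -0.5. Best-responding. ✓
Firm B (product quality weak), facing Launch late: Launch Q1 gives -5, Launch Q2 gives -8, Launch Q3 gives -6. Proposed Launch Q1 is best. ✓
Firm B (product quality strong), facing Launch late: Launch Q1 gives 9, Launch Q2 gives 11, Launch Q3 gives -1. Proposed Launch Q2 is best. ✓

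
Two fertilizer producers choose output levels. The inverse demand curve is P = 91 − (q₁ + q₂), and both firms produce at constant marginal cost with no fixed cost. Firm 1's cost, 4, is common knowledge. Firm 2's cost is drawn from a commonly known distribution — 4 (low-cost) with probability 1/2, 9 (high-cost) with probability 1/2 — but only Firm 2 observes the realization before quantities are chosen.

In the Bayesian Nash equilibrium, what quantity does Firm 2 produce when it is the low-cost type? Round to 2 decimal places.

Firm 2 with cost c maximizes (91 − (q₁+q₂) − c)·q₂, giving q₂(c) = (91 − c − q₁)/2.
E[c₂] = 1/2·4 + 1/2·9 = 6.5
Firm 1's FOC against E[q₂] yields q₁ = (91 − 2·4 + E[c₂])/3 = (91 − 8 + 6.5)/3 = 29.8333.
q₂(low-cost) = (91 − 4 − 29.8333)/2 = 28.5833.

28.58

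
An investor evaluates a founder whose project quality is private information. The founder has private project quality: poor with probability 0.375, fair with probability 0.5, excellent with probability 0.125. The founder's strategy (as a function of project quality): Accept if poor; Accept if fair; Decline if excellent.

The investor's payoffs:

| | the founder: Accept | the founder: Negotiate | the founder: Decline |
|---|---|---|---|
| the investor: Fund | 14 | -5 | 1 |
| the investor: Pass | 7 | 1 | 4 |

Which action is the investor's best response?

E[Fund] = 0.375·(14) + 0.5·(14) + 0.125·(1) = 12.375
E[Pass] = 0.375·(7) + 0.5·(7) + 0.125·(4) = 6.625
Best response: Fund (12.375 is the largest).

Fund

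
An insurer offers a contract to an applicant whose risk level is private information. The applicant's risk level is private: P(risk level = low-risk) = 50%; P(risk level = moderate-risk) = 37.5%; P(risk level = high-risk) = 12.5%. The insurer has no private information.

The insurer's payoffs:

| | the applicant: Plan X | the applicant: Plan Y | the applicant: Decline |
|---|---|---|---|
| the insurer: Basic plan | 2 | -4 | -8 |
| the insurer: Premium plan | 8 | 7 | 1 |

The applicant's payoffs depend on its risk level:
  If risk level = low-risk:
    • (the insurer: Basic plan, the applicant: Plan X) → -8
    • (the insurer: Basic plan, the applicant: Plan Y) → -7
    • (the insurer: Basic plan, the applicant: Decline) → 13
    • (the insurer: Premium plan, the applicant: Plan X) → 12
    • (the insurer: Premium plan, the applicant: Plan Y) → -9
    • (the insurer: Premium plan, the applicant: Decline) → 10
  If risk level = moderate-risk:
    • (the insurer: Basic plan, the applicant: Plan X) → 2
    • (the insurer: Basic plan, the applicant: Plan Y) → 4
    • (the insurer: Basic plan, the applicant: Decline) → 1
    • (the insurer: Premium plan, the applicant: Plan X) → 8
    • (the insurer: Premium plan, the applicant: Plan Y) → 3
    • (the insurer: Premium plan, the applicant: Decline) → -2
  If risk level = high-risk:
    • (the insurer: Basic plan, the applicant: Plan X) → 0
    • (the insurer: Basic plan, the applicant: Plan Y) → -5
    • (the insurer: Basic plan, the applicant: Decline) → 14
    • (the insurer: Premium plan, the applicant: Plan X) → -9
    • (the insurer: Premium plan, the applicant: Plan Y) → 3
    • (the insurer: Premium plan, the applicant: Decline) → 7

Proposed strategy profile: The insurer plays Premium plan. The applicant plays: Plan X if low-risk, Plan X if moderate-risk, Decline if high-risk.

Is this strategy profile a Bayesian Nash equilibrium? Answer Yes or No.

Yes

A profile is a BNE iff every type of every player is best-responding given beliefs about the other side.
The insurer plays Premium plan: E[Premium plan] = 0.5·(8) + 0.375·(8) + 0.125·(1) = 7.125; E[Basic plan] = 0.75. Best-responding. ✓
The applicant (risk level low-risk), facing Premium plan: Plan X gives 12, Plan Y gives -9, Decline gives 10. Proposed Plan X is best. ✓
The applicant (risk level moderate-risk), facing Premium plan: Plan X gives 8, Plan Y gives 3, Decline gives -2. Proposed Plan X is best. ✓
The applicant (risk level high-risk), facing Premium plan: Plan X gives -9, Plan Y gives 3, Decline gives 7. Proposed Decline is best. ✓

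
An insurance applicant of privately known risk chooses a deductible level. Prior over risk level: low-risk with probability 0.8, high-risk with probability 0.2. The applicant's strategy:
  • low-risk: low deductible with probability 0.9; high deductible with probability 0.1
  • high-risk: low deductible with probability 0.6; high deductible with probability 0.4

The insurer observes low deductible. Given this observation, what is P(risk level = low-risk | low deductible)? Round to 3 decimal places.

0.857

P(low deductible) = 0.8·0.9 + 0.2·0.6 = 0.84
P(low-risk | low deductible) = (0.8·0.9) / 0.84 = 0.72 / 0.84 = 0.857143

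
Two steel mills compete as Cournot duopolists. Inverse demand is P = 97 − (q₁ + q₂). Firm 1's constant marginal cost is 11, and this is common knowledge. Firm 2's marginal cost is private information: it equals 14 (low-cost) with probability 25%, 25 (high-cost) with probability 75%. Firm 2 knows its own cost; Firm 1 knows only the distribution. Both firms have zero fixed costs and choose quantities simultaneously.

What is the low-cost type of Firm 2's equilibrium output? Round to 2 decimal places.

25.29

Type-c best response for Firm 2: q₂(c) = (97 − c)/2 − q₁/2.
Firm 1 maximizes expected profit; its first-order condition is 97 − 2q₁ − E[q₂] − 11 = 0.
Substituting E[q₂] and solving: E[c₂] = 22.25, so q₁ = (97 − 2·11 + 22.25)/3 = 32.4167.
q₂(low-cost) = (97 − 14 − 32.4167)/2 = 25.2917.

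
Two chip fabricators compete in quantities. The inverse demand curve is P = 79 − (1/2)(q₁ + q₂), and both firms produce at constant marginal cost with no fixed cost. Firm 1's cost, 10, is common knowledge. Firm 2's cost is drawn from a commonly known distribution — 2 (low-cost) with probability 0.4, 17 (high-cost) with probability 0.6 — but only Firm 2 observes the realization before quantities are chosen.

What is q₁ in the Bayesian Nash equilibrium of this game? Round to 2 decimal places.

Firm 2 with cost c maximizes (79 − (1/2)(q₁+q₂) − c)·q₂, giving q₂(c) = (79 − c − (1/2)q₁).
E[c₂] = 0.4·2 + 0.6·17 = 11
Firm 1's FOC against E[q₂] yields q₁ = (79 − 2·10 + E[c₂])/(3/2) = (79 − 20 + 11)/(3/2) = 46.6667.

46.67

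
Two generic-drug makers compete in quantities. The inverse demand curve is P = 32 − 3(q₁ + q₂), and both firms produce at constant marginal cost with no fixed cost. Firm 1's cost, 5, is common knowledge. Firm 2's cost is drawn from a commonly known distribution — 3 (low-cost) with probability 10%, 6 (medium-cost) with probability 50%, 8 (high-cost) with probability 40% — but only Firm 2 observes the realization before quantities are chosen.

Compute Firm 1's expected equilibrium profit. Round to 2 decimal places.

Each type of Firm 2 best-responds to q₁; Firm 1 best-responds to the expected q₂ over Firm 2's types.
Firm 2 with cost c maximizes (32 − 3(q₁+q₂) − c)·q₂, giving q₂(c) = (32 − c − 3q₁)/6.
E[c₂] = 0.1·3 + 0.5·6 + 0.4·8 = 6.5
Firm 1's FOC against E[q₂] yields q₁ = (32 − 2·5 + E[c₂])/9 = (32 − 10 + 6.5)/9 = 3.16667.
E[P] = 32 − 3·(q₁ + E[q₂]) = 14.5; Firm 1's expected profit = (E[P] − 5)·q₁ = (14.5 − 5)·3.16667 = 30.0833.

30.08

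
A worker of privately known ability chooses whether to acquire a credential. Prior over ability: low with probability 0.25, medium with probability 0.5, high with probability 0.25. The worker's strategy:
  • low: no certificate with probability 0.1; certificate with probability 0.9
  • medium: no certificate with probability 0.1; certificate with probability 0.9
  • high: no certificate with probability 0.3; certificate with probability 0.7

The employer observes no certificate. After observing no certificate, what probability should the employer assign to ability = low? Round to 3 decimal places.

Apply Bayes' rule using the sender's strategy as the likelihood.
P(no certificate) = 0.25·0.1 + 0.5·0.1 + 0.25·0.3 = 0.15
P(low | no certificate) = (0.25·0.1) / 0.15 = 0.025 / 0.15 = 0.166667

0.167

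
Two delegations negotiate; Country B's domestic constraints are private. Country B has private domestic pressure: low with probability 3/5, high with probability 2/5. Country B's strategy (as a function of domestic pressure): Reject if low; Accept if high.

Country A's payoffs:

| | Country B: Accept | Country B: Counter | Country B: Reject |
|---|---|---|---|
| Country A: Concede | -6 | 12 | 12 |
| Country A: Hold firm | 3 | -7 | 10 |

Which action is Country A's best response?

Hold firm

E[Concede] = 3/5·(12) + 2/5·(-6) = 24/5
E[Hold firm] = 3/5·(10) + 2/5·(3) = 36/5
Best response: Hold firm (36/5 is the largest).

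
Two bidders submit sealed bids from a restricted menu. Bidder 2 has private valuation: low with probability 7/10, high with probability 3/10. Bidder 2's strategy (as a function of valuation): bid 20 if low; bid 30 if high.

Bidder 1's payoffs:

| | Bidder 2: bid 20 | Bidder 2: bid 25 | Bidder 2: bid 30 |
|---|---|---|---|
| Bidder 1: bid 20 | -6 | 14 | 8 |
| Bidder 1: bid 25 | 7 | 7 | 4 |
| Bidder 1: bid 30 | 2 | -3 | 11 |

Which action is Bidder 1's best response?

bid 25

E[bid 20] = 7/10·(-6) + 3/10·(8) = -9/5
E[bid 25] = 7/10·(7) + 3/10·(4) = 61/10
E[bid 30] = 7/10·(2) + 3/10·(11) = 47/10
Best response: bid 25 (61/10 is the largest).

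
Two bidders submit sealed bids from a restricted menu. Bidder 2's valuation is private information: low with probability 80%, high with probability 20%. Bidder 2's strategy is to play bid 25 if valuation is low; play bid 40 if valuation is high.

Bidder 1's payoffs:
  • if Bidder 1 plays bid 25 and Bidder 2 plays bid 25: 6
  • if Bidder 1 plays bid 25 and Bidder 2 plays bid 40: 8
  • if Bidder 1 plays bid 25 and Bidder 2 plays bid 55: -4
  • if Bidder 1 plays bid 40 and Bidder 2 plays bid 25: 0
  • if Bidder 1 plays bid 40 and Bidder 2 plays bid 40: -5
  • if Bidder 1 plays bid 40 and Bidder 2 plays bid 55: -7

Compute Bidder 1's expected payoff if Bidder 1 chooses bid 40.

-1

E[bid 40] = 0.8·0 + 0.2·(-5) = 0 + (-1) = -1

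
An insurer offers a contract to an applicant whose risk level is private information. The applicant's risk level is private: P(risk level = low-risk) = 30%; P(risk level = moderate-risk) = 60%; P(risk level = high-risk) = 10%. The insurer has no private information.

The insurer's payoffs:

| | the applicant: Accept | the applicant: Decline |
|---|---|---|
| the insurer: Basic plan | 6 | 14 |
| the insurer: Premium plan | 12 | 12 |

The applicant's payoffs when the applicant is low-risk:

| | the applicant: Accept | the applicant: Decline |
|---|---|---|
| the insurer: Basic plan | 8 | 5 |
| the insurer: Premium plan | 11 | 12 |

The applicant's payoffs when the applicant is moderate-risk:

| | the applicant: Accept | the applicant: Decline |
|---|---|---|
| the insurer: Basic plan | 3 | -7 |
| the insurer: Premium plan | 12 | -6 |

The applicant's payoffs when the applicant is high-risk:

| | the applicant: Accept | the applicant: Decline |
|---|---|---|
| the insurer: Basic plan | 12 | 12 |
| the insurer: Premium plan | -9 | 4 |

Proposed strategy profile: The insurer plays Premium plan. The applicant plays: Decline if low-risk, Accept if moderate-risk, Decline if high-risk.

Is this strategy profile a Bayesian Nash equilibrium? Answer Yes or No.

The insurer plays Premium plan: E[Premium plan] = 0.3·(12) + 0.6·(12) + 0.1·(12) = 12; E[Basic plan] = 9.2. Best-responding. ✓
The applicant (risk level low-risk), facing Premium plan: Accept gives 11, Decline gives 12. Proposed Decline is best. ✓
The applicant (risk level moderate-risk), facing Premium plan: Accept gives 12, Decline gives -6. Proposed Accept is best. ✓
The applicant (risk level high-risk), facing Premium plan: Accept gives -9, Decline gives 4. Proposed Decline is best. ✓

Yes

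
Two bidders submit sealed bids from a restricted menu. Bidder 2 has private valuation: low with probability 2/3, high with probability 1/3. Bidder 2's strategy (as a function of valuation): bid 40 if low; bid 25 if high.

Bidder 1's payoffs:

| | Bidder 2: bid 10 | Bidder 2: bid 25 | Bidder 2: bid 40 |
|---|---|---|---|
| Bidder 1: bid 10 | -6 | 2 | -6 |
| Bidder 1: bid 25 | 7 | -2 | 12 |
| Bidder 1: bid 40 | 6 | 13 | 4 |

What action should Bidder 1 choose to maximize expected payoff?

bid 25

E[bid 10] = 2/3·(-6) + 1/3·(2) = -10/3
E[bid 25] = 2/3·(12) + 1/3·(-2) = 22/3
E[bid 40] = 2/3·(4) + 1/3·(13) = 7
Best response: bid 25 (22/3 is the largest).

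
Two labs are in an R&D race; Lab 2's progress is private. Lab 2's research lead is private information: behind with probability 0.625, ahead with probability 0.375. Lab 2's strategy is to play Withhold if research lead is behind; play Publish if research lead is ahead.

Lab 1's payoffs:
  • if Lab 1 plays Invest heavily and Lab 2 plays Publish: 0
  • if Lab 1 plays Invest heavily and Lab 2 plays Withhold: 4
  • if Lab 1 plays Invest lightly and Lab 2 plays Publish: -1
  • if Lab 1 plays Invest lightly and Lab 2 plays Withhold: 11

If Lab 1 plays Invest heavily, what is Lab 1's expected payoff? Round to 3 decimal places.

2.500

E[Invest heavily] = 0.625·4 + 0.375·0 = 2.5 + 0 = 2.5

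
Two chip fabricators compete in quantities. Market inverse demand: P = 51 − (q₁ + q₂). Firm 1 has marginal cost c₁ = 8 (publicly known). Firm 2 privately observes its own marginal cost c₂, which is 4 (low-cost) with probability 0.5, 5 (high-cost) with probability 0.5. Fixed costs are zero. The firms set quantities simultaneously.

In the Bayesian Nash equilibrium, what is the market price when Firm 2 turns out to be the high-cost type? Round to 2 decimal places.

Firm 2 with cost c maximizes (51 − (q₁+q₂) − c)·q₂, giving q₂(c) = (51 − c − q₁)/2.
E[c₂] = 0.5·4 + 0.5·5 = 4.5
Firm 1's FOC against E[q₂] yields q₁ = (51 − 2·8 + E[c₂])/3 = (51 − 16 + 4.5)/3 = 13.1667.
q₂(high-cost) = 16.4167, so P = 51 − (13.1667 + 16.4167) = 21.4167.

21.42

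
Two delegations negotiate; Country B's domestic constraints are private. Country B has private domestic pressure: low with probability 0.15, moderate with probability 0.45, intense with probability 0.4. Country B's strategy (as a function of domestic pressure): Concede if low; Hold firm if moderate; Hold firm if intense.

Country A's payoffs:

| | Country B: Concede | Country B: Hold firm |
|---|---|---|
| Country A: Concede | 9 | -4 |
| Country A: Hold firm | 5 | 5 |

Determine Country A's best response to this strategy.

E[Concede] = 0.15·(9) + 0.45·(-4) + 0.4·(-4) = -2.05
E[Hold firm] = 0.15·(5) + 0.45·(5) + 0.4·(5) = 5
Best response: Hold firm (5 is the largest).

Hold firm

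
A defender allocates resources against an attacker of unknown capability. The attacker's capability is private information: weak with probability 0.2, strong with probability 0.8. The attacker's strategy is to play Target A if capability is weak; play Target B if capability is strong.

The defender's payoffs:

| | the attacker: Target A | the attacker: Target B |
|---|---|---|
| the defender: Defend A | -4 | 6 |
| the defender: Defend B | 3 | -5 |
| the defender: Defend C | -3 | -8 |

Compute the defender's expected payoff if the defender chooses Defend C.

Take the expectation over the attacker's capability, weighting each type's action by its prior probability.
E[Defend C] = 0.2·(-3) + 0.8·(-8) = (-0.6) + (-6.4) = -7

-7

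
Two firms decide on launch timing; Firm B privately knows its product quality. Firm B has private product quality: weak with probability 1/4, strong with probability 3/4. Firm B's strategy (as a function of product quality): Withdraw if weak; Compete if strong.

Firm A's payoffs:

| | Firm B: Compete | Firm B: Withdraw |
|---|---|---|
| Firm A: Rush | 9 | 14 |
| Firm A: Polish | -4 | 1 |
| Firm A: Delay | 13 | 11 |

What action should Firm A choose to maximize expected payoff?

E[Rush] = 1/4·(14) + 3/4·(9) = 41/4
E[Polish] = 1/4·(1) + 3/4·(-4) = -11/4
E[Delay] = 1/4·(11) + 3/4·(13) = 25/2
Best response: Delay (25/2 is the largest).

Delay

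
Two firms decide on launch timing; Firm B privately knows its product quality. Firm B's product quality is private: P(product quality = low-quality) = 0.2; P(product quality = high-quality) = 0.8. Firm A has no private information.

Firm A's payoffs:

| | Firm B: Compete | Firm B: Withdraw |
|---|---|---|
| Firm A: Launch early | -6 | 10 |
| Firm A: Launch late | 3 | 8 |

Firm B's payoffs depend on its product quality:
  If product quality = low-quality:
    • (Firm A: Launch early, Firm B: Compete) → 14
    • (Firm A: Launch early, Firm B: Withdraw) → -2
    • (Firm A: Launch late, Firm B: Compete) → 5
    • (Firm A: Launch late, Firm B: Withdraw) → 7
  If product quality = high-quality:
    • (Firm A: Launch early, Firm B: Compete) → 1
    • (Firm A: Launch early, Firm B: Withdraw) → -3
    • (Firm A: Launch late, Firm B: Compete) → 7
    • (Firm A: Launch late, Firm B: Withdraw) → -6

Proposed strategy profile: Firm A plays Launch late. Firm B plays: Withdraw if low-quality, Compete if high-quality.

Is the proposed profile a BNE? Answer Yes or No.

Firm A plays Launch late: E[Launch late] = 0.2·(8) + 0.8·(3) = 4; E[Launch early] = -2.8. Best-responding. ✓
Firm B (product quality low-quality), facing Launch late: Compete gives 5, Withdraw gives 7. Proposed Withdraw is best. ✓
Firm B (product quality high-quality), facing Launch late: Compete gives 7, Withdraw gives -6. Proposed Compete is best. ✓

Yes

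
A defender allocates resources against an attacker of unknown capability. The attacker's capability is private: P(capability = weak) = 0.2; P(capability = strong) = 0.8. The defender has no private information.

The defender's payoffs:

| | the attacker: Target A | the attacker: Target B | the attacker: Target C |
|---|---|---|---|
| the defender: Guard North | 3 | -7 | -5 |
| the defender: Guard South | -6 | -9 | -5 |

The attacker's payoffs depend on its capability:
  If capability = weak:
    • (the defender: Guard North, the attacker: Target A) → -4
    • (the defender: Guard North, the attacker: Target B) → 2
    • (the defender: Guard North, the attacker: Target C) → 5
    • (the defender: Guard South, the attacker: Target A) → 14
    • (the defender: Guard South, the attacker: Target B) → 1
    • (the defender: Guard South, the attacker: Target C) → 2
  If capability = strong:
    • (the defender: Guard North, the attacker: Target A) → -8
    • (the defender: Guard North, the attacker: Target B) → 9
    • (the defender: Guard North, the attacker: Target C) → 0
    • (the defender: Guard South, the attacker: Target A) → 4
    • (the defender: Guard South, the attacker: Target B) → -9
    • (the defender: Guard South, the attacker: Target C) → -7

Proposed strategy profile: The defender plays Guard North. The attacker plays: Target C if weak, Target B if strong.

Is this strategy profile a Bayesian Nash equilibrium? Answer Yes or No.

The defender plays Guard North: E[Guard North] = 0.2·(-5) + 0.8·(-7) = -6.6; E[Guard South] = -8.2. Best-responding. ✓
The attacker (capability weak), facing Guard North: Target A gives -4, Target B gives 2, Target C gives 5. Proposed Target C is best. ✓
The attacker (capability strong), facing Guard North: Target A gives -8, Target B gives 9, Target C gives 0. Proposed Target B is best. ✓

Yes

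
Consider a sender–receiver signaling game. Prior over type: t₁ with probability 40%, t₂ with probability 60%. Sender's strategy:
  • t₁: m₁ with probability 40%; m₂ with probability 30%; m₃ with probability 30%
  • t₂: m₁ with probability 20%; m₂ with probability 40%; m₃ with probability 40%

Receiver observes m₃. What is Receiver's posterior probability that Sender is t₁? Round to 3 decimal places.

0.333

Apply Bayes' rule using the sender's strategy as the likelihood.
P(m₃) = 0.4·0.3 + 0.6·0.4 = 0.36
P(t₁ | m₃) = (0.4·0.3) / 0.36 = 0.12 / 0.36 = 0.333333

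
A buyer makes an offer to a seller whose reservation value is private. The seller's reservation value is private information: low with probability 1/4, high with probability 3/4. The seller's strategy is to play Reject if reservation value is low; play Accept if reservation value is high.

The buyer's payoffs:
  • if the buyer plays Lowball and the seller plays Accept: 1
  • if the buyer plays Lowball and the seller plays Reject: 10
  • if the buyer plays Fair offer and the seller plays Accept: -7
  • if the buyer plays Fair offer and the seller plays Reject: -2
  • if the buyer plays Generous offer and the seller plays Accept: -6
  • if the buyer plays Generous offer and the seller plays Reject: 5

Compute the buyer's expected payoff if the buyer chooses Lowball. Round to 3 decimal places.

Take the expectation over the seller's reservation value, weighting each type's action by its prior probability.
E[Lowball] = 1/4·10 + 3/4·1 = 5/2 + 3/4 = 13/4

3.250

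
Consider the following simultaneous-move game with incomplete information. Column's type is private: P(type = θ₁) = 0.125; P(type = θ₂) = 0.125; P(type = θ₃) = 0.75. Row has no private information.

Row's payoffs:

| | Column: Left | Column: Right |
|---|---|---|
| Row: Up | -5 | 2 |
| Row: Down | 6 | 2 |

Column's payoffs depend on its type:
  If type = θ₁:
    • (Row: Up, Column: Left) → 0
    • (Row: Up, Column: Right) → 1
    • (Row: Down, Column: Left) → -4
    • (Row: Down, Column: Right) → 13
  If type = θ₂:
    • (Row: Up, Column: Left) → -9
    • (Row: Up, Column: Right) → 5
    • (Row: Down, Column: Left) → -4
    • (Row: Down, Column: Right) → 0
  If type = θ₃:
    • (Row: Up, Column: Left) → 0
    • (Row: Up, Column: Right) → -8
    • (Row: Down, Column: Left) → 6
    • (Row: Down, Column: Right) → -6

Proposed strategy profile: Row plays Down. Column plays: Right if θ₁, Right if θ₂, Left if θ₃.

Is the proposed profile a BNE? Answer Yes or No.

Row plays Down: E[Down] = 0.125·(2) + 0.125·(2) + 0.75·(6) = 5; E[Up] = -3.25. Best-responding. ✓
Column (type θ₁), facing Down: Left gives -4, Right gives 13. Proposed Right is best. ✓
Column (type θ₂), facing Down: Left gives -4, Right gives 0. Proposed Right is best. ✓
Column (type θ₃), facing Down: Left gives 6, Right gives -6. Proposed Left is best. ✓

Yes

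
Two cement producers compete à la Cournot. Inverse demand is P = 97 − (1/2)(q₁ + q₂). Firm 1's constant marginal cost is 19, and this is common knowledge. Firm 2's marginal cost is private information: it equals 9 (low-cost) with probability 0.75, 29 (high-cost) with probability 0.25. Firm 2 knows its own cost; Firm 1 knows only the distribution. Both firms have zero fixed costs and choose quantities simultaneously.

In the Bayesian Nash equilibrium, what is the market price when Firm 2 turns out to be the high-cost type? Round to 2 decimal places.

Each type of Firm 2 best-responds to q₁; Firm 1 best-responds to the expected q₂ over Firm 2's types.
Firm 2 with cost c maximizes (97 − (1/2)(q₁+q₂) − c)·q₂, giving q₂(c) = (97 − c − (1/2)q₁).
E[c₂] = 0.75·9 + 0.25·29 = 14
Firm 1's FOC against E[q₂] yields q₁ = (97 − 2·19 + E[c₂])/(3/2) = (97 − 38 + 14)/(3/2) = 48.6667.
q₂(high-cost) = 43.6667, so P = 97 − (1/2)·(48.6667 + 43.6667) = 50.8333.

50.83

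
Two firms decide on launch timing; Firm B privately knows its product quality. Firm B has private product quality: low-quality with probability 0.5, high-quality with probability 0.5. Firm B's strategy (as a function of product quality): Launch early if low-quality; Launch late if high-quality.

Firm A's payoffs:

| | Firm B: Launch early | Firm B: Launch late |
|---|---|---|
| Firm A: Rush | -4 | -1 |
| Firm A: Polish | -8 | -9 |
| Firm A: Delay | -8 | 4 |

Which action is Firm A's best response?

Compute Firm A's expected payoff for each action, taking the expectation over Firm B's type.
E[Rush] = 0.5·(-4) + 0.5·(-1) = -2.5
E[Polish] = 0.5·(-8) + 0.5·(-9) = -8.5
E[Delay] = 0.5·(-8) + 0.5·(4) = -2
Best response: Delay (-2 is the largest).

Delay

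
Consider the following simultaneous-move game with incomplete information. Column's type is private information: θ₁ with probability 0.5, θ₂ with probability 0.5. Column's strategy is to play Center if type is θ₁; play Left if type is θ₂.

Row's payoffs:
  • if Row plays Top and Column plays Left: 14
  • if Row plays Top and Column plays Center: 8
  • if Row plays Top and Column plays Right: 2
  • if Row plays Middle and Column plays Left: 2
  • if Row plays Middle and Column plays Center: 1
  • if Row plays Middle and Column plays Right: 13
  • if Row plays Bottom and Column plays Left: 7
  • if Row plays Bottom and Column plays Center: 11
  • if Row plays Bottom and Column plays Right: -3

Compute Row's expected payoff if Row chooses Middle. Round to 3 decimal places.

1.500

Take the expectation over Column's type, weighting each type's action by its prior probability.
E[Middle] = 0.5·1 + 0.5·2 = 0.5 + 1 = 1.5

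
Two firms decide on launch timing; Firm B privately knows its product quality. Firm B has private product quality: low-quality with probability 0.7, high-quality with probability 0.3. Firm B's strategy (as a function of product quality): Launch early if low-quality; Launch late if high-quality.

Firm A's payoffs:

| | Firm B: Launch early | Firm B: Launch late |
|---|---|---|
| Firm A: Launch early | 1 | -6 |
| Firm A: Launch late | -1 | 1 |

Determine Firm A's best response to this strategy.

Launch late

Compute Firm A's expected payoff for each action, taking the expectation over Firm B's type.
E[Launch early] = 0.7·(1) + 0.3·(-6) = -1.1
E[Launch late] = 0.7·(-1) + 0.3·(1) = -0.4
Best response: Launch late (-0.4 is the largest).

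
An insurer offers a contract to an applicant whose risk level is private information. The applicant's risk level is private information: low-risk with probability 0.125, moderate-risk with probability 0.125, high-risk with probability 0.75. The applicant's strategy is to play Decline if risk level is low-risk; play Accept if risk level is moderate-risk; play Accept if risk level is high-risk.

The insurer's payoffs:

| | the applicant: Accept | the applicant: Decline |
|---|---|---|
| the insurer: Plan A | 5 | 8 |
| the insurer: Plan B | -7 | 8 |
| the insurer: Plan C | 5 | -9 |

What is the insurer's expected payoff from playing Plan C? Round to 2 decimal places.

3.25

E[Plan C] = 0.125·(-9) + 0.125·5 + 0.75·5 = (-1.125) + 0.625 + 3.75 = 3.25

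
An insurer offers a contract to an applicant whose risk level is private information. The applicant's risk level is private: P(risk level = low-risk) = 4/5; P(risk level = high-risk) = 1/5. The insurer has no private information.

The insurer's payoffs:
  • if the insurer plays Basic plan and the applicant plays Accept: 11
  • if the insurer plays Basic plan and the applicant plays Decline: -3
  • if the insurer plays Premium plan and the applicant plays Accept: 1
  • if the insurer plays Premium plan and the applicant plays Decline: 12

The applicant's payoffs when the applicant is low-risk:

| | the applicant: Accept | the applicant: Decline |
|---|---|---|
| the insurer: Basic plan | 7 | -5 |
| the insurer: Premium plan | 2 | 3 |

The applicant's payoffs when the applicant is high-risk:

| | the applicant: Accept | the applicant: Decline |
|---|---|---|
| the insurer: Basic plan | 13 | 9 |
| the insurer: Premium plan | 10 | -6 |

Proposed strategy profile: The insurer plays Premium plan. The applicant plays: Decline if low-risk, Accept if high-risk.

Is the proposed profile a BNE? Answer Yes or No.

A profile is a BNE iff every type of every player is best-responding given beliefs about the other side.
The insurer plays Premium plan: E[Premium plan] = 4/5·(12) + 1/5·(1) = 49/5; E[Basic plan] = -1/5. Best-responding. ✓
The applicant (risk level low-risk), facing Premium plan: Accept gives 2, Decline gives 3. Proposed Decline is best. ✓
The applicant (risk level high-risk), facing Premium plan: Accept gives 10, Decline gives -6. Proposed Accept is best. ✓

Yes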